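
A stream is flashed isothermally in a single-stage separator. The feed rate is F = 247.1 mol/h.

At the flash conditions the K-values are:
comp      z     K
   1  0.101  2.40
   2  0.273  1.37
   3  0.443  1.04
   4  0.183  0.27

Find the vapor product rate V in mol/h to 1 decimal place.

V = 104.8 mol/h

Rachford–Rice: g(V/F) = Σ zᵢ(Kᵢ−1)/(1+V/F(Kᵢ−1)) = 0.
g(0) = ΣzᵢKᵢ − 1 = 0.127 and g(1) = 1 − Σzᵢ/Kᵢ = -0.345, so a root lies in (0, 1).
Newton iteration, V/F⁰ = 0.5:
  V/F = 0.500: g = -0.0246, g' = -0.338 → V/F = 0.427
  V/F = 0.427: g = -0.0010, g' = -0.312 → V/F = 0.424
Converged at V/F = 0.424.
Then V = V/F·F = 0.4240·247.1 = 104.8 mol/h and L = F − V = 142.3 mol/h.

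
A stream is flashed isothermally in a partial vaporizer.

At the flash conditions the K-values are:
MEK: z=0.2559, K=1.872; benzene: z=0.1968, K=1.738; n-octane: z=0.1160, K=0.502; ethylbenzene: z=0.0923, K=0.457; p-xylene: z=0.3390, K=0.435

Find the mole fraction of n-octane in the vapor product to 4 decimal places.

Newton iteration, V/F⁰ = 0.39:
  V/F = 0.3900: g = -0.10165, g' = -0.4391 → V/F = 0.1585
  V/F = 0.1585: g = -0.00186, g' = -0.4332 → V/F = 0.1542
Converged at V/F = 0.1542.
Compositions from xᵢ = zᵢ/(1+V/F(Kᵢ−1)), yᵢ = Kᵢxᵢ:
  MEK: x = 0.2256, y = 0.4223
  benzene: x = 0.1767, y = 0.3071
  n-octane: x = 0.1257, y = 0.0631
  ethylbenzene: x = 0.1007, y = 0.0460
  p-xylene: x = 0.3714, y = 0.1615

y_n-octane = 0.0631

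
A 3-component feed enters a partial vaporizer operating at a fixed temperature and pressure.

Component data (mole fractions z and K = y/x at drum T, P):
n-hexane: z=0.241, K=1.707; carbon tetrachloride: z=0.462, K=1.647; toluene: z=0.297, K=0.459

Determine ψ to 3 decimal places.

Material balance + equilibrium reduce to Σ zᵢ(Kᵢ−1)/(1+ψ(Kᵢ−1)) = 0.
Check two-phase: ΣzᵢKᵢ = 1.309 > 1 and Σzᵢ/Kᵢ = 1.069 > 1, so g(0) = 0.309 > 0 and g(1) = -0.069 < 0.
Newton iteration, ψ⁰ = 0.5:
  ψ = 0.500: g = 0.1315, g' = -0.340 → ψ = 0.887
  ψ = 0.887: g = -0.0144, g' = -0.445 → ψ = 0.855
  ψ = 0.855: g = -0.0003, g' = -0.428 → ψ = 0.854
Converged at ψ = 0.854.

ψ = 0.854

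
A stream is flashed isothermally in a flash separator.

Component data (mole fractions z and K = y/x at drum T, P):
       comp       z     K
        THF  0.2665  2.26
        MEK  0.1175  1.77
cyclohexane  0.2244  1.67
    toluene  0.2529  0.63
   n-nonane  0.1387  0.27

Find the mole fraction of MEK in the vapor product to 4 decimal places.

Rachford–Rice: g(ψ) = Σ zᵢ(Kᵢ−1)/(1+ψ(Kᵢ−1)) = 0.
Feasibility: ΣzᵢKᵢ = 1.3818, Σzᵢ/Kᵢ = 1.2338 — both > 1, two phases present.
Newton–Raphson from ψ = 0.57:
  ψ = 0.5700: g = 0.07512, g' = -0.5021 → ψ = 0.7196
  ψ = 0.7196: g = -0.00506, g' = -0.5834 → ψ = 0.7109
Converged at ψ = 0.7109.
Compositions from xᵢ = zᵢ/(1+ψ(Kᵢ−1)), yᵢ = Kᵢxᵢ:
  THF: x = 0.1406, y = 0.3177
  MEK: x = 0.0759, y = 0.1344
  cyclohexane: x = 0.1520, y = 0.2538
  toluene: x = 0.3432, y = 0.2162
  n-nonane: x = 0.2883, y = 0.0778

y_MEK = 0.1344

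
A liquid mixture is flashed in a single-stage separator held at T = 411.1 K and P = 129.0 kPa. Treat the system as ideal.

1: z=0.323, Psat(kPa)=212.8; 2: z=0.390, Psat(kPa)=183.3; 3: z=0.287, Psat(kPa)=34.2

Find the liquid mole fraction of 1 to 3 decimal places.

x_1 = 0.254

Raoult's law: Kᵢ = Pᵢˢᵃᵗ/P = Pᵢˢᵃᵗ/129.0.
  K_1 = 212.8/129.0 = 1.64961, K_2 = 183.3/129.0 = 1.42093, K_3 = 34.2/129.0 = 0.26512
Material balance + equilibrium reduce to Σ zᵢ(Kᵢ−1)/(1+β(Kᵢ−1)) = 0.
Check two-phase: ΣzᵢKᵢ = 1.163 > 1 and Σzᵢ/Kᵢ = 1.553 > 1, so g(0) = 0.163 > 0 and g(1) = -0.553 < 0.
Newton–Raphson from β = 0.39:
  β = 0.390: g = 0.0128, g' = -0.442 → β = 0.419
  β = 0.419: g = -0.0002, g' = -0.458 → β = 0.418
Converged at β = 0.418.
Compositions from xᵢ = zᵢ/(1+β(Kᵢ−1)), yᵢ = Kᵢxᵢ:
  1: x = 0.254, y = 0.419
  2: x = 0.332, y = 0.471
  3: x = 0.414, y = 0.110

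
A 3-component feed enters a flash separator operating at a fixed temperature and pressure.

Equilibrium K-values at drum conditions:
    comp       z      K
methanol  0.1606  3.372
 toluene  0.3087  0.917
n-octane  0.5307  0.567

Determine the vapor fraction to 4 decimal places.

ψ = 0.1656

Material balance + equilibrium reduce to Σ zᵢ(Kᵢ−1)/(1+ψ(Kᵢ−1)) = 0.
Feasibility: ΣzᵢKᵢ = 1.1255, Σzᵢ/Kᵢ = 1.3202 — both > 1, two phases present.
Iterate (Newton) starting at ψ = 0.5:
  ψ = 0.5000: g = -0.14576, g' = -0.3535 → ψ = 0.0877
  ψ = 0.0877: g = 0.05069, g' = -0.7289 → ψ = 0.1572
  ψ = 0.1572: g = 0.00493, g' = -0.5961 → ψ = 0.1655
  ψ = 0.1655: g = 0.00005, g' = -0.5836 → ψ = 0.1656
Converged at ψ = 0.1656.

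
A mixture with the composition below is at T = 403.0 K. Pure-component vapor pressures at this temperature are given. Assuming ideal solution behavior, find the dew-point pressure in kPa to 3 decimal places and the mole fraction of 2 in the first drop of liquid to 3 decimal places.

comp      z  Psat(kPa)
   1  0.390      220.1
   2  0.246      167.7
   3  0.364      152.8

Pdew = 177.903 kPa, x_2 = 0.261

At the dew point ψ → 1, so Σzᵢ/Kᵢ = 1 with Kᵢ = Pᵢˢᵃᵗ/P ⇒ 1/P = Σzᵢ/Pᵢˢᵃᵗ.
1/P = 0.390/220.1 + 0.246/167.7 + 0.364/152.8 = 0.005621 ⇒ P = 177.903 kPa
xᵢ = zᵢP/Pᵢˢᵃᵗ ⇒ x_2 = 0.246·177.903/167.7 = 0.261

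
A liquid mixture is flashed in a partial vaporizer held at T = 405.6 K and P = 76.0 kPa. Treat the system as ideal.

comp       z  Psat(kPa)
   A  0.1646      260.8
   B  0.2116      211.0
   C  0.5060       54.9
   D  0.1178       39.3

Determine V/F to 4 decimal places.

V/F = 0.8497

Raoult's law: Kᵢ = Pᵢˢᵃᵗ/P = Pᵢˢᵃᵗ/76.0.
  K_A = 260.8/76.0 = 3.431579, K_B = 211.0/76.0 = 2.776316, K_C = 54.9/76.0 = 0.722368, K_D = 39.3/76.0 = 0.517105
Iterate (Newton) starting at V/F = 0.4:
  V/F = 0.4000: g = 0.19410, g' = -0.5698 → V/F = 0.7406
  V/F = 0.7406: g = 0.03982, g' = -0.3770 → V/F = 0.8463
  V/F = 0.8463: g = 0.00123, g' = -0.3558 → V/F = 0.8497
Converged at V/F = 0.8497.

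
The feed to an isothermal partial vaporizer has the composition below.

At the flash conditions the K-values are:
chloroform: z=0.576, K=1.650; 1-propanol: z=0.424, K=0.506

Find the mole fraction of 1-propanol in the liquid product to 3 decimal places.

x_1-propanol = 0.568

Let β = V/F and solve Σ zᵢ(Kᵢ−1)/(1+β(Kᵢ−1)) = 0.
g(0) = ΣzᵢKᵢ − 1 = 0.165 and g(1) = 1 − Σzᵢ/Kᵢ = -0.187, so a root lies in (0, 1).
Newton iteration, β⁰ = 0.5:
  β = 0.500: g = 0.0044, g' = -0.321 → β = 0.514
Converged at β = 0.514.
Compositions from xᵢ = zᵢ/(1+β(Kᵢ−1)), yᵢ = Kᵢxᵢ:
  chloroform: x = 0.432, y = 0.713
  1-propanol: x = 0.568, y = 0.287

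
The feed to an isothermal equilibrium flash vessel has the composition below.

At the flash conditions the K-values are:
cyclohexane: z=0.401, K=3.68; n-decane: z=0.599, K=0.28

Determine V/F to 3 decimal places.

V/F = 0.333

Iterate (Newton) starting at V/F = 0.5:
  V/F = 0.500: g = -0.2146, g' = -1.284 → V/F = 0.333
Converged at V/F = 0.333.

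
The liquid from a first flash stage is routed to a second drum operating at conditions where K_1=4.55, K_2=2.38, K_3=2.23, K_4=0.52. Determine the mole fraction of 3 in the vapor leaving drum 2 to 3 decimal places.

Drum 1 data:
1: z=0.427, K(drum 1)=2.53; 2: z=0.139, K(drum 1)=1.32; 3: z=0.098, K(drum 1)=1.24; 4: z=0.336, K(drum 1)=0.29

Drum 1:
Let ψ₁ = V/F and solve Σ zᵢ(Kᵢ−1)/(1+ψ₁(Kᵢ−1)) = 0.
Check two-phase: ΣzᵢKᵢ = 1.483 > 1 and Σzᵢ/Kᵢ = 1.512 > 1, so g(0) = 0.483 > 0 and g(1) = -0.512 < 0.
Newton–Raphson from ψ₁ = 0.5:
  ψ₁ = 0.500: g = 0.0596, g' = -0.743 → ψ₁ = 0.580
  ψ₁ = 0.580: g = -0.0015, g' = -0.785 → ψ₁ = 0.578
Converged at ψ₁ = 0.578.
Drum-1 compositions:
  1: x = 0.227, y = 0.573
  2: x = 0.117, y = 0.155
  3: x = 0.086, y = 0.107
  4: x = 0.570, y = 0.165
Drum-2 feed = drum-1 liquid: z₂ = (0.2265, 0.1173, 0.0861, 0.5701).
Drum 2:
Material balance + equilibrium reduce to Σ zᵢ(Kᵢ−1)/(1+ψ₂(Kᵢ−1)) = 0.
Check two-phase: ΣzᵢKᵢ = 1.798 > 1 and Σzᵢ/Kᵢ = 1.234 > 1, so g(0) = 0.798 > 0 and g(1) = -0.234 < 0.
Newton iteration, ψ₂⁰ = 0.5:
  ψ₂ = 0.500: g = 0.0910, g' = -0.726 → ψ₂ = 0.625
  ψ₂ = 0.625: g = 0.0054, g' = -0.650 → ψ₂ = 0.634
Converged at ψ₂ = 0.634.
  1: x = 0.070, y = 0.317
  2: x = 0.063, y = 0.149
  3: x = 0.048, y = 0.108
  4: x = 0.819, y = 0.426

y_3 (drum 2) = 0.108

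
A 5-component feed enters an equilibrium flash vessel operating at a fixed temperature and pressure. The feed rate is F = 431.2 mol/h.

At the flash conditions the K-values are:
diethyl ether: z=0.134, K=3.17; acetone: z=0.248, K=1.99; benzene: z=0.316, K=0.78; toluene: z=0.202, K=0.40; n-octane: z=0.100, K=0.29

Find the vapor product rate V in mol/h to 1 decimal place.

Material balance + equilibrium reduce to Σ zᵢ(Kᵢ−1)/(1+V/F(Kᵢ−1)) = 0.
Check two-phase: ΣzᵢKᵢ = 1.275 > 1 and Σzᵢ/Kᵢ = 1.422 > 1, so g(0) = 0.275 > 0 and g(1) = -0.422 < 0.
Newton iteration, V/F⁰ = 0.5:
  V/F = 0.500: g = -0.0576, g' = -0.543 → V/F = 0.394
Converged at V/F = 0.394.
Then V = V/F·F = 0.3939·431.2 = 169.9 mol/h and L = F − V = 261.3 mol/h.

V = 169.9 mol/h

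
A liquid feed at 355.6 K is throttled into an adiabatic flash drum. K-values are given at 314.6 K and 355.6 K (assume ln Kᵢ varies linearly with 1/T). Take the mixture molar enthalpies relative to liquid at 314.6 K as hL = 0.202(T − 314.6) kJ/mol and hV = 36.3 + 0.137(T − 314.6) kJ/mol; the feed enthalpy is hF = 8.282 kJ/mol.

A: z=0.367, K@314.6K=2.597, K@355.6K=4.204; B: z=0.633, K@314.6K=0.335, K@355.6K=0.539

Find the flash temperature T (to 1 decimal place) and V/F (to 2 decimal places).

T = 318.9 K, V/F = 0.21

Adiabatic flash: solve Rachford–Rice at each trial T, then check hF = ψ·hV(T) + (1−ψ)·hL(T).
  T = 314.6 K: K = (2.597, 0.335), RR gives ψ = 0.156, H_out = 5.645 kJ/mol
  T = 355.6 K: K = (4.204, 0.539), RR gives ψ = 0.599, H_out = 28.414 kJ/mol
  T = 335.1 K: K = (3.353, 0.431), RR gives ψ = 0.376, H_out = 17.295 kJ/mol
  T = 324.9 K: K = (2.965, 0.382), RR gives ψ = 0.271, H_out = 11.754 kJ/mol
  T = 319.8 K: K = (2.780, 0.358), RR gives ψ = 0.216, H_out = 8.824 kJ/mol
  T = 317.2 K: K = (2.687, 0.347), RR gives ψ = 0.186, H_out = 7.263 kJ/mol
  T = 318.5 K: K = (2.733, 0.352), RR gives ψ = 0.201, H_out = 8.050 kJ/mol
Linear interpolation between T = 318.5 (H_out = 8.050) and T = 319.8 (H_out = 8.824) on hF = 8.282 gives T ≈ 318.9 K, at which ψ = 0.21.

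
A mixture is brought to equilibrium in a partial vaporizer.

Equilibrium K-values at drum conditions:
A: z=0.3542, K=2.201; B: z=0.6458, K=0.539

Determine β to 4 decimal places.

β = 0.2306

Let β = V/F and solve Σ zᵢ(Kᵢ−1)/(1+β(Kᵢ−1)) = 0.
Check two-phase: ΣzᵢKᵢ = 1.1277 > 1 and Σzᵢ/Kᵢ = 1.3591 > 1, so g(0) = 0.1277 > 0 and g(1) = -0.3591 < 0.
Iterate (Newton) starting at β = 0.43:
  β = 0.4300: g = -0.09080, g' = -0.4357 → β = 0.2216
  β = 0.2216: g = 0.00439, g' = -0.4889 → β = 0.2306
Converged at β = 0.2306.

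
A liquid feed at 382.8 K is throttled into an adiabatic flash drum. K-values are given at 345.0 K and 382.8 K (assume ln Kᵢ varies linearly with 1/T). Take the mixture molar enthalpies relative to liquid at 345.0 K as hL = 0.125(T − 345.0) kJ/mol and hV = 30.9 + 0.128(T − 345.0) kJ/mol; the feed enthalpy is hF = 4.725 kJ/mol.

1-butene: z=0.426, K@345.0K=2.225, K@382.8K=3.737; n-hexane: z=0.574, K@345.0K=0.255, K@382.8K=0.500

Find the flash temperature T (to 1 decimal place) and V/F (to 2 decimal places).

T = 347.4 K, V/F = 0.14

Adiabatic flash: solve Rachford–Rice at each trial T, then check hF = ψ·hV(T) + (1−ψ)·hL(T).
  T = 345.0 K: K = (2.225, 0.255), RR gives ψ = 0.103, H_out = 3.190 kJ/mol
  T = 382.8 K: K = (3.737, 0.500), RR gives ψ = 0.642, H_out = 24.644 kJ/mol
  T = 363.9 K: K = (2.923, 0.363), RR gives ψ = 0.371, H_out = 13.835 kJ/mol
  T = 354.4 K: K = (2.558, 0.306), RR gives ψ = 0.245, H_out = 8.749 kJ/mol
  T = 349.7 K: K = (2.388, 0.279), RR gives ψ = 0.178, H_out = 6.078 kJ/mol
  T = 347.4 K: K = (2.307, 0.267), RR gives ψ = 0.142, H_out = 4.698 kJ/mol
Linear interpolation between T = 347.4 (H_out = 4.698) and T = 349.7 (H_out = 6.078) on hF = 4.725 gives T ≈ 347.4 K, at which ψ = 0.14.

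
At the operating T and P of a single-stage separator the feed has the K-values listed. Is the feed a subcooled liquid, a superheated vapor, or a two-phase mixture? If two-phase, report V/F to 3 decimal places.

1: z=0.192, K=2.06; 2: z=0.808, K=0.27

ΣzᵢKᵢ = 0.614; Σzᵢ/Kᵢ = 3.086.
Since ΣzᵢKᵢ < 1 the mixture is below its bubble point — single liquid phase.

subcooled liquid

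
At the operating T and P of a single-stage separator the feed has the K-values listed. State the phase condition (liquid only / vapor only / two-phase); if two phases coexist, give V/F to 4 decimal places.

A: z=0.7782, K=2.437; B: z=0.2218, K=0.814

ΣzᵢKᵢ = 2.0770; Σzᵢ/Kᵢ = 0.5918.
Since Σzᵢ/Kᵢ < 1 the mixture is above its dew point — single vapor phase.

vapor only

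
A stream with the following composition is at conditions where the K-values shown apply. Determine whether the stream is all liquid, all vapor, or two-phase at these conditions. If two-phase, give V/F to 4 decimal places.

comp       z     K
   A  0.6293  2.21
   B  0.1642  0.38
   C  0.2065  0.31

ΣzᵢKᵢ = 1.5172; Σzᵢ/Kᵢ = 1.3830.
Both exceed 1, so a two-phase solution exists.
Rachford–Rice: g(ψ) = Σ zᵢ(Kᵢ−1)/(1+ψ(Kᵢ−1)) = 0.
Newton iteration, ψ⁰ = 0.39:
  ψ = 0.3900: g = 0.18811, g' = -0.7191 → ψ = 0.6516
  ψ = 0.6516: g = -0.00391, g' = -0.7903 → ψ = 0.6466
Converged at ψ = 0.6466.

two-phase, V/F = 0.6466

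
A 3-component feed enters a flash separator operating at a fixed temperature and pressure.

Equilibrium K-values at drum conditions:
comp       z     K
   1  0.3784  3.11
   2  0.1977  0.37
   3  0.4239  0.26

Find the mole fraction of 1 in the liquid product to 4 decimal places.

Material balance + equilibrium reduce to Σ zᵢ(Kᵢ−1)/(1+V/F(Kᵢ−1)) = 0.
g(0) = ΣzᵢKᵢ − 1 = 0.3602 and g(1) = 1 − Σzᵢ/Kᵢ = -1.2864, so a root lies in (0, 1).
Iterate (Newton) starting at V/F = 0.49:
  V/F = 0.4900: g = -0.27974, g' = -1.1428 → V/F = 0.2452
  V/F = 0.2452: g = -0.00435, g' = -1.1879 → V/F = 0.2415
Converged at V/F = 0.2416.
Compositions from xᵢ = zᵢ/(1+V/F(Kᵢ−1)), yᵢ = Kᵢxᵢ:
  1: x = 0.2506, y = 0.7795
  2: x = 0.2332, y = 0.0863
  3: x = 0.5162, y = 0.1342

x_1 = 0.2506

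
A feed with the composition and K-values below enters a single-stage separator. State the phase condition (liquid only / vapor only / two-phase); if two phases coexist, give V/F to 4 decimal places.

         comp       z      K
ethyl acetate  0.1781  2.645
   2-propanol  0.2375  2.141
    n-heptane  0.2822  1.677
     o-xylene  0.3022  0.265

ΣzᵢKᵢ = 1.5329; Σzᵢ/Kᵢ = 1.4869.
Both exceed 1, so a two-phase solution exists.
Let ψ = V/F and solve Σ zᵢ(Kᵢ−1)/(1+ψ(Kᵢ−1)) = 0.
Iterate (Newton) starting at ψ = 0.5:
  ψ = 0.5000: g = 0.12486, g' = -0.7507 → ψ = 0.6663
  ψ = 0.6663: g = -0.00993, g' = -0.8979 → ψ = 0.6553
  ψ = 0.6553: g = -0.00009, g' = -0.8824 → ψ = 0.6552
Converged at ψ = 0.6552.

two-phase, V/F = 0.6552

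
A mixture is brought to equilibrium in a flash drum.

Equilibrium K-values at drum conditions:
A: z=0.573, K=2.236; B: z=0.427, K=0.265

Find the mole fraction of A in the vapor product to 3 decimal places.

Rachford–Rice: g(ψ) = Σ zᵢ(Kᵢ−1)/(1+ψ(Kᵢ−1)) = 0.
Feasibility: ΣzᵢKᵢ = 1.394, Σzᵢ/Kᵢ = 1.868 — both > 1, two phases present.
Binary case is linear: z₁(K₁−1)(1+ψ(K₂−1)) + z₂(K₂−1)(1+ψ(K₁−1)) = 0
⇒ ψ = [z₁(K₁−1)+z₂(K₂−1)] / [−(K₁−1)(K₂−1)] = 0.3944/0.9085 = 0.434
Compositions from xᵢ = zᵢ/(1+ψ(Kᵢ−1)), yᵢ = Kᵢxᵢ:
  A: x = 0.373, y = 0.834
  B: x = 0.627, y = 0.166

y_A = 0.834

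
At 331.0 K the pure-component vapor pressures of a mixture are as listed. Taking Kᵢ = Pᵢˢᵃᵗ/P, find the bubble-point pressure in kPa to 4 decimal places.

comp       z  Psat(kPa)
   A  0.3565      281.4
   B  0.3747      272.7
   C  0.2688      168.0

Pbub = 247.6582 kPa

At the bubble point ψ → 0, so ΣzᵢKᵢ = 1 with Kᵢ = Pᵢˢᵃᵗ/P ⇒ P = ΣzᵢPᵢˢᵃᵗ.
P = 0.3565·281.4 + 0.3747·272.7 + 0.2688·168.0 = 247.6582 kPa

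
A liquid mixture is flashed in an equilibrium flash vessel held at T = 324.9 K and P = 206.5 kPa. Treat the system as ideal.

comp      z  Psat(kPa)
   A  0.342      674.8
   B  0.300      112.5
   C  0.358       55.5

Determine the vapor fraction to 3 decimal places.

Raoult's law: Kᵢ = Pᵢˢᵃᵗ/P = Pᵢˢᵃᵗ/206.5.
  K_A = 674.8/206.5 = 3.26780, K_B = 112.5/206.5 = 0.54479, K_C = 55.5/206.5 = 0.26877
Rachford–Rice: g(ψ) = Σ zᵢ(Kᵢ−1)/(1+ψ(Kᵢ−1)) = 0.
Feasibility: ΣzᵢKᵢ = 1.377, Σzᵢ/Kᵢ = 1.987 — both > 1, two phases present.
Newton–Raphson from ψ = 0.52:
  ψ = 0.520: g = -0.2454, g' = -0.975 → ψ = 0.268
  ψ = 0.268: g = 0.0008, g' = -1.057 → ψ = 0.269
Converged at ψ = 0.269.

ψ = 0.269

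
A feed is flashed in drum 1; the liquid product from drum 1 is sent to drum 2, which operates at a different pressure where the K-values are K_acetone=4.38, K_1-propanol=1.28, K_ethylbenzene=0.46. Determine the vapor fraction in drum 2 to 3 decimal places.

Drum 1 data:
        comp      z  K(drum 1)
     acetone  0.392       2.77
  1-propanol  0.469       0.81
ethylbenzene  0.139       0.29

V/F (drum 2) = 0.826

Drum 1:
Newton–Raphson from ψ₁ = 0.5:
  ψ₁ = 0.500: g = 0.1166, g' = -0.535 → ψ₁ = 0.718
  ψ₁ = 0.718: g = 0.0010, g' = -0.552 → ψ₁ = 0.720
Converged at ψ₁ = 0.720.
Drum-1 compositions:
  acetone: x = 0.172, y = 0.477
  1-propanol: x = 0.543, y = 0.440
  ethylbenzene: x = 0.284, y = 0.082
Drum-2 feed = drum-1 liquid: z₂ = (0.1724, 0.5433, 0.2843).
Drum 2:
Let ψ₂ = V/F and solve Σ zᵢ(Kᵢ−1)/(1+ψ₂(Kᵢ−1)) = 0.
Feasibility: ΣzᵢKᵢ = 1.581, Σzᵢ/Kᵢ = 1.082 — both > 1, two phases present.
Newton–Raphson from ψ₂ = 0.5:
  ψ₂ = 0.500: g = 0.1397, g' = -0.460 → ψ₂ = 0.803
  ψ₂ = 0.803: g = 0.0098, g' = -0.430 → ψ₂ = 0.826
Converged at ψ₂ = 0.826.
  acetone: x = 0.045, y = 0.199
  1-propanol: x = 0.441, y = 0.565
  ethylbenzene: x = 0.513, y = 0.236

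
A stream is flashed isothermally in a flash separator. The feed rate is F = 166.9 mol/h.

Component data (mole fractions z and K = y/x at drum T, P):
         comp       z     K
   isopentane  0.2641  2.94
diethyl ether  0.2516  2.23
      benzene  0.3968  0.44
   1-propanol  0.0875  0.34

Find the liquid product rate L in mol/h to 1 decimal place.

Let ψ = V/F and solve Σ zᵢ(Kᵢ−1)/(1+ψ(Kᵢ−1)) = 0.
Feasibility: ΣzᵢKᵢ = 1.5419, Σzᵢ/Kᵢ = 1.3618 — both > 1, two phases present.
Newton iteration, ψ⁰ = 0.5:
  ψ = 0.5000: g = 0.05688, g' = -0.7270 → ψ = 0.5782
  ψ = 0.5782: g = 0.00030, g' = -0.7226 → ψ = 0.5787
Converged at ψ = 0.5787.
Then V = ψ·F = 0.5787·166.9 = 96.6 mol/h and L = F − V = 70.3 mol/h.

L = 70.3 mol/h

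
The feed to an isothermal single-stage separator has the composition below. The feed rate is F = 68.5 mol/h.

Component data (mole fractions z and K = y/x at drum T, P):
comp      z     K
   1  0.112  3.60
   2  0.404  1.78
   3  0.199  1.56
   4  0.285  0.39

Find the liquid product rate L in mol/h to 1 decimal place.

L = 10.8 mol/h

Material balance + equilibrium reduce to Σ zᵢ(Kᵢ−1)/(1+ψ(Kᵢ−1)) = 0.
Feasibility: ΣzᵢKᵢ = 1.544, Σzᵢ/Kᵢ = 1.116 — both > 1, two phases present.
Newton–Raphson from ψ = 0.44:
  ψ = 0.440: g = 0.2222, g' = -0.539 → ψ = 0.852
  ψ = 0.852: g = -0.0067, g' = -0.650 → ψ = 0.842
Converged at ψ = 0.842.
Then V = ψ·F = 0.8417·68.5 = 57.7 mol/h and L = F − V = 10.8 mol/h.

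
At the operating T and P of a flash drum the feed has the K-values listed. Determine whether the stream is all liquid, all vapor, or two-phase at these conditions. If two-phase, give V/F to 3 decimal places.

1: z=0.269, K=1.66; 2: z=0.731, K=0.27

ΣzᵢKᵢ = 0.644; Σzᵢ/Kᵢ = 2.869.
Since ΣzᵢKᵢ < 1 the mixture is below its bubble point — single liquid phase.

all liquid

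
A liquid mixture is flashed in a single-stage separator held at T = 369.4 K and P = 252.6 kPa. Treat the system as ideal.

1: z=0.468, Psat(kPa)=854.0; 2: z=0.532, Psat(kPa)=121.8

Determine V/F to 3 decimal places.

V/F = 0.680

Raoult's law: Kᵢ = Pᵢˢᵃᵗ/P = Pᵢˢᵃᵗ/252.6.
  K_1 = 854.0/252.6 = 3.38084, K_2 = 121.8/252.6 = 0.48219
Material balance + equilibrium reduce to Σ zᵢ(Kᵢ−1)/(1+V/F(Kᵢ−1)) = 0.
Check two-phase: ΣzᵢKᵢ = 1.839 > 1 and Σzᵢ/Kᵢ = 1.242 > 1, so g(0) = 0.839 > 0 and g(1) = -0.242 < 0.
Iterate (Newton) starting at V/F = 0.64:
  V/F = 0.640: g = 0.0295, g' = -0.736 → V/F = 0.680
Converged at V/F = 0.680.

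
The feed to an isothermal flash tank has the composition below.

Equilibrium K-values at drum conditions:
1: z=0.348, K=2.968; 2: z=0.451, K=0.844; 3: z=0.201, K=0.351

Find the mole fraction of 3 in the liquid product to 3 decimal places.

x_3 = 0.345

Material balance + equilibrium reduce to Σ zᵢ(Kᵢ−1)/(1+V/F(Kᵢ−1)) = 0.
g(0) = ΣzᵢKᵢ − 1 = 0.484 and g(1) = 1 − Σzᵢ/Kᵢ = -0.224, so a root lies in (0, 1).
Newton–Raphson from V/F = 0.5:
  V/F = 0.500: g = 0.0758, g' = -0.541 → V/F = 0.640
  V/F = 0.640: g = 0.0018, g' = -0.525 → V/F = 0.643
Converged at V/F = 0.643.
Compositions from xᵢ = zᵢ/(1+V/F(Kᵢ−1)), yᵢ = Kᵢxᵢ:
  1: x = 0.154, y = 0.456
  2: x = 0.501, y = 0.423
  3: x = 0.345, y = 0.121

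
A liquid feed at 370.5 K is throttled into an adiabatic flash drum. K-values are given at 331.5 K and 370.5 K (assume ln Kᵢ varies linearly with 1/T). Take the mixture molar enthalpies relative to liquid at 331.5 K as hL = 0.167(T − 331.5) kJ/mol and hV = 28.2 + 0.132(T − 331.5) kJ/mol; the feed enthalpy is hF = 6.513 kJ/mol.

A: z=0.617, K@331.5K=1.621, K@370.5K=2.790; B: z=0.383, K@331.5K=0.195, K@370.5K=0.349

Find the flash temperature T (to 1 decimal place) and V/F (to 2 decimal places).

T = 334.1 K, V/F = 0.22

Adiabatic flash: solve Rachford–Rice at each trial T, then check hF = ψ·hV(T) + (1−ψ)·hL(T).
  T = 331.5 K: K = (1.621, 0.195), RR gives ψ = 0.150, H_out = 4.222 kJ/mol
  T = 370.5 K: K = (2.790, 0.349), RR gives ψ = 0.734, H_out = 26.205 kJ/mol
  T = 351.0 K: K = (2.159, 0.265), RR gives ψ = 0.509, H_out = 17.266 kJ/mol
  T = 341.2 K: K = (1.877, 0.228), RR gives ψ = 0.363, H_out = 11.726 kJ/mol
  T = 336.4 K: K = (1.747, 0.211), RR gives ψ = 0.270, H_out = 8.385 kJ/mol
  T = 333.9 K: K = (1.682, 0.203), RR gives ψ = 0.213, H_out = 6.380 kJ/mol
  T = 335.1 K: K = (1.713, 0.207), RR gives ψ = 0.241, H_out = 7.370 kJ/mol
Linear interpolation between T = 333.9 (H_out = 6.380) and T = 335.1 (H_out = 7.370) on hF = 6.513 gives T ≈ 334.1 K, at which ψ = 0.22.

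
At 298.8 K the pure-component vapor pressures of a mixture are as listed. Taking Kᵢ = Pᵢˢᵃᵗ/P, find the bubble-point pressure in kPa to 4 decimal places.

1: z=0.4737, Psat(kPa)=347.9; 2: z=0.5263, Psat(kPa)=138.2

At the bubble point ψ → 0, so ΣzᵢKᵢ = 1 with Kᵢ = Pᵢˢᵃᵗ/P ⇒ P = ΣzᵢPᵢˢᵃᵗ.
P = 0.4737·347.9 + 0.5263·138.2 = 237.5349 kPa

Pbub = 237.5349 kPa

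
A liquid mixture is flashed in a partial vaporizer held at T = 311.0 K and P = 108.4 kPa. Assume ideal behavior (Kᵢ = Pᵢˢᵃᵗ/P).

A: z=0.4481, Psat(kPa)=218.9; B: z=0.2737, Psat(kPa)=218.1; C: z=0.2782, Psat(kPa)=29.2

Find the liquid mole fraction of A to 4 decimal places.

Raoult's law: Kᵢ = Pᵢˢᵃᵗ/P = Pᵢˢᵃᵗ/108.4.
  K_A = 218.9/108.4 = 2.019373, K_B = 218.1/108.4 = 2.011993, K_C = 29.2/108.4 = 0.269373
Rachford–Rice: g(ψ) = Σ zᵢ(Kᵢ−1)/(1+ψ(Kᵢ−1)) = 0.
Feasibility: ΣzᵢKᵢ = 1.5305, Σzᵢ/Kᵢ = 1.3907 — both > 1, two phases present.
Newton–Raphson from ψ = 0.57:
  ψ = 0.5700: g = 0.11625, g' = -0.7351 → ψ = 0.7281
  ψ = 0.7281: g = -0.01266, g' = -0.9243 → ψ = 0.7144
  ψ = 0.7144: g = -0.00017, g' = -0.9002 → ψ = 0.7143
Converged at ψ = 0.7143.
Compositions from xᵢ = zᵢ/(1+ψ(Kᵢ−1)), yᵢ = Kᵢxᵢ:
  A: x = 0.2593, y = 0.5236
  B: x = 0.1589, y = 0.3196
  C: x = 0.5818, y = 0.1567

x_A = 0.2593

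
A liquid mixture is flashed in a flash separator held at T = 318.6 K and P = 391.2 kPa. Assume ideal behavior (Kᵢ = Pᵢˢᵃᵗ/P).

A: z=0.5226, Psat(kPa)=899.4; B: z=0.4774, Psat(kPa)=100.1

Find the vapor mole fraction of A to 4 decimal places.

Raoult's law: Kᵢ = Pᵢˢᵃᵗ/P = Pᵢˢᵃᵗ/391.2.
  K_A = 899.4/391.2 = 2.299080, K_B = 100.1/391.2 = 0.255879
Let ψ = V/F and solve Σ zᵢ(Kᵢ−1)/(1+ψ(Kᵢ−1)) = 0.
g(0) = ΣzᵢKᵢ − 1 = 0.3237 and g(1) = 1 − Σzᵢ/Kᵢ = -1.0930, so a root lies in (0, 1).
Binary case is linear: z₁(K₁−1)(1+ψ(K₂−1)) + z₂(K₂−1)(1+ψ(K₁−1)) = 0
⇒ ψ = [z₁(K₁−1)+z₂(K₂−1)] / [−(K₁−1)(K₂−1)] = 0.32366/0.96667 = 0.3348
Compositions from xᵢ = zᵢ/(1+ψ(Kᵢ−1)), yᵢ = Kᵢxᵢ:
  A: x = 0.3642, y = 0.8373
  B: x = 0.6358, y = 0.1627

y_A = 0.8373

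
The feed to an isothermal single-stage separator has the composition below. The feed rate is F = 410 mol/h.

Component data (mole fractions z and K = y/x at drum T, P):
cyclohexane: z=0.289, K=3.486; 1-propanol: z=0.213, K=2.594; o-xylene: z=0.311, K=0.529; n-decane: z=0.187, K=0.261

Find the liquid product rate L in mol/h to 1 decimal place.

Newton iteration, ψ⁰ = 0.5:
  ψ = 0.500: g = 0.0985, g' = -0.898 → ψ = 0.610
  ψ = 0.610: g = 0.0008, g' = -0.895 → ψ = 0.611
Converged at ψ = 0.611.
Then V = ψ·F = 0.6105·410 = 250.3 mol/h and L = F − V = 159.7 mol/h.

L = 159.7 mol/h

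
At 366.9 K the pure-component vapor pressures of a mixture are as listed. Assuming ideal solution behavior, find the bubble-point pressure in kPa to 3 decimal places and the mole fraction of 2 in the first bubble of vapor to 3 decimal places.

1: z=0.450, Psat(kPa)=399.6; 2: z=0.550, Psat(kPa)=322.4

At the bubble point ψ → 0, so ΣzᵢKᵢ = 1 with Kᵢ = Pᵢˢᵃᵗ/P ⇒ P = ΣzᵢPᵢˢᵃᵗ.
P = 0.450·399.6 + 0.550·322.4 = 357.140 kPa
yᵢ = zᵢPᵢˢᵃᵗ/P ⇒ y_2 = 0.550·322.4/357.140 = 0.496

Pbub = 357.140 kPa, y_2 = 0.496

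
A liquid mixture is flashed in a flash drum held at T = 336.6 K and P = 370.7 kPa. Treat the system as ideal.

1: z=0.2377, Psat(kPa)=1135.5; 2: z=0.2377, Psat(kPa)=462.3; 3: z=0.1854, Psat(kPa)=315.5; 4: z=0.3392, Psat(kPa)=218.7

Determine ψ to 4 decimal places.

ψ = 0.7851

Raoult's law: Kᵢ = Pᵢˢᵃᵗ/P = Pᵢˢᵃᵗ/370.7.
  K_1 = 1135.5/370.7 = 3.063124, K_2 = 462.3/370.7 = 1.247100, K_3 = 315.5/370.7 = 0.851093, K_4 = 218.7/370.7 = 0.589965
Let ψ = V/F and solve Σ zᵢ(Kᵢ−1)/(1+ψ(Kᵢ−1)) = 0.
Check two-phase: ΣzᵢKᵢ = 1.3824 > 1 and Σzᵢ/Kᵢ = 1.0610 > 1, so g(0) = 0.3824 > 0 and g(1) = -0.0610 < 0.
Newton iteration, ψ⁰ = 0.56:
  ψ = 0.5600: g = 0.06847, g' = -0.3300 → ψ = 0.7675
  ψ = 0.7675: g = 0.00508, g' = -0.2885 → ψ = 0.7851
Converged at ψ = 0.7851.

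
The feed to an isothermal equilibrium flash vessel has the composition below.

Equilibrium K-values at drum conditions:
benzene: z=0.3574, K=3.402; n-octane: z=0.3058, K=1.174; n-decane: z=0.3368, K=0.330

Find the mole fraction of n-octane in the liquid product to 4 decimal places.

x_n-octane = 0.2756

Iterate (Newton) starting at ψ = 0.5:
  ψ = 0.5000: g = 0.09966, g' = -0.7754 → ψ = 0.6285
  ψ = 0.6285: g = 0.00021, g' = -0.7861 → ψ = 0.6288
Converged at ψ = 0.6288.
Compositions from xᵢ = zᵢ/(1+ψ(Kᵢ−1)), yᵢ = Kᵢxᵢ:
  benzene: x = 0.1424, y = 0.4843
  n-octane: x = 0.2756, y = 0.3236
  n-decane: x = 0.5820, y = 0.1921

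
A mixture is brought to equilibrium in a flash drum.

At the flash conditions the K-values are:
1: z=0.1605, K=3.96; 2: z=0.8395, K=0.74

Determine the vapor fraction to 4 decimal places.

Binary case is linear: z₁(K₁−1)(1+ψ(K₂−1)) + z₂(K₂−1)(1+ψ(K₁−1)) = 0
⇒ ψ = [z₁(K₁−1)+z₂(K₂−1)] / [−(K₁−1)(K₂−1)] = 0.25681/0.76960 = 0.3337

ψ = 0.3337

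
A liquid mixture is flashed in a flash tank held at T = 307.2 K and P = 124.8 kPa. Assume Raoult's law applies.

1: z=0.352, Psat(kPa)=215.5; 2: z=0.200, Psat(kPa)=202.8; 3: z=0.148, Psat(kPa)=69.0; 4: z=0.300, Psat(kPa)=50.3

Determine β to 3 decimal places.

Raoult's law: Kᵢ = Pᵢˢᵃᵗ/P = Pᵢˢᵃᵗ/124.8.
  K_1 = 215.5/124.8 = 1.72676, K_2 = 202.8/124.8 = 1.62500, K_3 = 69.0/124.8 = 0.55288, K_4 = 50.3/124.8 = 0.40304
Let β = V/F and solve Σ zᵢ(Kᵢ−1)/(1+β(Kᵢ−1)) = 0.
g(0) = ΣzᵢKᵢ − 1 = 0.136 and g(1) = 1 − Σzᵢ/Kᵢ = -0.339, so a root lies in (0, 1).
Newton–Raphson from β = 0.5:
  β = 0.500: g = -0.0576, g' = -0.412 → β = 0.360
  β = 0.360: g = -0.0022, g' = -0.384 → β = 0.354
Converged at β = 0.354.

β = 0.354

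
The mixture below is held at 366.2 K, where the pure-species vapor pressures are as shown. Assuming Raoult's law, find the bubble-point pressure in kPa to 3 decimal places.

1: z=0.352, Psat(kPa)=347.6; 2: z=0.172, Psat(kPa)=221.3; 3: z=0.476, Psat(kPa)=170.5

Pbub = 241.577 kPa

At the bubble point ψ → 0, so ΣzᵢKᵢ = 1 with Kᵢ = Pᵢˢᵃᵗ/P ⇒ P = ΣzᵢPᵢˢᵃᵗ.
P = 0.352·347.6 + 0.172·221.3 + 0.476·170.5 = 241.577 kPa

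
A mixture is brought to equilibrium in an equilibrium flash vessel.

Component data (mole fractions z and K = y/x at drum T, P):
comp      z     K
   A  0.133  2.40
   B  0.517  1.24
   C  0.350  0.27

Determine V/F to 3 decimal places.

V/F = 0.120

Iterate (Newton) starting at V/F = 0.5:
  V/F = 0.500: g = -0.1820, g' = -0.576 → V/F = 0.184
  V/F = 0.184: g = -0.0283, g' = -0.441 → V/F = 0.120
Converged at V/F = 0.120.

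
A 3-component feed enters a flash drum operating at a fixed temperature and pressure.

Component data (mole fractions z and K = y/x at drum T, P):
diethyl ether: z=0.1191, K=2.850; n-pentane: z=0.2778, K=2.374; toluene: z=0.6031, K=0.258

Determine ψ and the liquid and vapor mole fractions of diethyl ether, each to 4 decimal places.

Newton–Raphson from ψ = 0.6:
  ψ = 0.6000: g = -0.49296, g' = -1.3279 → ψ = 0.2288
  ψ = 0.2288: g = -0.09376, g' = -0.9865 → ψ = 0.1337
  ψ = 0.1337: g = 0.00229, g' = -1.0455 → ψ = 0.1359
Converged at ψ = 0.1359.
Compositions from xᵢ = zᵢ/(1+ψ(Kᵢ−1)), yᵢ = Kᵢxᵢ:
  diethyl ether: x = 0.0952, y = 0.2712
  n-pentane: x = 0.2341, y = 0.5557
  toluene: x = 0.6707, y = 0.1731

ψ = 0.1359, x_diethyl ether = 0.0952, y_diethyl ether = 0.2712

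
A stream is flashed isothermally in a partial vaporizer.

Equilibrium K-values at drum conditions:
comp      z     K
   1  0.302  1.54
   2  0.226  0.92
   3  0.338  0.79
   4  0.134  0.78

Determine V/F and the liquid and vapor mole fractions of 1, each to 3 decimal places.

Rachford–Rice: g(V/F) = Σ zᵢ(Kᵢ−1)/(1+V/F(Kᵢ−1)) = 0.
Feasibility: ΣzᵢKᵢ = 1.045, Σzᵢ/Kᵢ = 1.041 — both > 1, two phases present.
Iterate (Newton) starting at V/F = 0.48:
  V/F = 0.480: g = -0.0012, g' = -0.084 → V/F = 0.466
Converged at V/F = 0.466.
Compositions from xᵢ = zᵢ/(1+V/F(Kᵢ−1)), yᵢ = Kᵢxᵢ:
  1: x = 0.241, y = 0.372
  2: x = 0.235, y = 0.216
  3: x = 0.375, y = 0.296
  4: x = 0.149, y = 0.116

V/F = 0.466, x_1 = 0.241, y_1 = 0.372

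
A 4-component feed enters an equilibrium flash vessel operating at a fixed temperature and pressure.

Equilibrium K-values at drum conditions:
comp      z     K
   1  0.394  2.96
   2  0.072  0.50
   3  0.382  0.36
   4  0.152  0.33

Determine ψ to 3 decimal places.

Material balance + equilibrium reduce to Σ zᵢ(Kᵢ−1)/(1+ψ(Kᵢ−1)) = 0.
Check two-phase: ΣzᵢKᵢ = 1.390 > 1 and Σzᵢ/Kᵢ = 1.799 > 1, so g(0) = 0.390 > 0 and g(1) = -0.799 < 0.
Iterate (Newton) starting at ψ = 0.37:
  ψ = 0.370: g = -0.0523, g' = -0.925 → ψ = 0.313
  ψ = 0.313: g = 0.0009, g' = -0.960 → ψ = 0.314
Converged at ψ = 0.314.

ψ = 0.314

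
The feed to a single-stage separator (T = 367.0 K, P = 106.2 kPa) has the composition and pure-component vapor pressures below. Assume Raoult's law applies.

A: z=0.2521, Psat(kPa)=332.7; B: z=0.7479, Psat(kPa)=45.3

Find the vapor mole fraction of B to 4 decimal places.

y_B = 0.3362

Raoult's law: Kᵢ = Pᵢˢᵃᵗ/P = Pᵢˢᵃᵗ/106.2.
  K_A = 332.7/106.2 = 3.132768, K_B = 45.3/106.2 = 0.426554
Material balance + equilibrium reduce to Σ zᵢ(Kᵢ−1)/(1+V/F(Kᵢ−1)) = 0.
Feasibility: ΣzᵢKᵢ = 1.1088, Σzᵢ/Kᵢ = 1.8338 — both > 1, two phases present.
Newton iteration, V/F⁰ = 0.66:
  V/F = 0.6600: g = -0.46673, g' = -0.8345 → V/F = 0.1007
  V/F = 0.1007: g = -0.01256, g' = -1.0541 → V/F = 0.0888
  V/F = 0.0888: g = 0.00017, g' = -1.0837 → V/F = 0.0890
Converged at V/F = 0.0890.
Compositions from xᵢ = zᵢ/(1+V/F(Kᵢ−1)), yᵢ = Kᵢxᵢ:
  A: x = 0.2119, y = 0.6638
  B: x = 0.7881, y = 0.3362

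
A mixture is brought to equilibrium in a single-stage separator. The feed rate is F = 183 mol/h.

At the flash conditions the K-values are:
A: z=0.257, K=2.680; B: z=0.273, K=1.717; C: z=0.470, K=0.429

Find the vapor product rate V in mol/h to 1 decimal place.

V = 92.5 mol/h

Rachford–Rice: g(V/F) = Σ zᵢ(Kᵢ−1)/(1+V/F(Kᵢ−1)) = 0.
Check two-phase: ΣzᵢKᵢ = 1.359 > 1 and Σzᵢ/Kᵢ = 1.350 > 1, so g(0) = 0.359 > 0 and g(1) = -0.350 < 0.
Iterate (Newton) starting at V/F = 0.5:
  V/F = 0.500: g = 0.0031, g' = -0.590 → V/F = 0.505
Converged at V/F = 0.505.
Then V = V/F·F = 0.5053·183 = 92.5 mol/h and L = F − V = 90.5 mol/h.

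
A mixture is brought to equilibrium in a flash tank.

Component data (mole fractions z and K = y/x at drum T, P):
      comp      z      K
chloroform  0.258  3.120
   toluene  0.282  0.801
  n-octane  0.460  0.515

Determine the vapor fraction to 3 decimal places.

Material balance + equilibrium reduce to Σ zᵢ(Kᵢ−1)/(1+ψ(Kᵢ−1)) = 0.
Check two-phase: ΣzᵢKᵢ = 1.268 > 1 and Σzᵢ/Kᵢ = 1.328 > 1, so g(0) = 0.268 > 0 and g(1) = -0.328 < 0.
Iterate (Newton) starting at ψ = 0.66:
  ψ = 0.660: g = -0.1648, g' = -0.450 → ψ = 0.294
  ψ = 0.294: g = 0.0171, g' = -0.600 → ψ = 0.323
Converged at ψ = 0.323.

ψ = 0.323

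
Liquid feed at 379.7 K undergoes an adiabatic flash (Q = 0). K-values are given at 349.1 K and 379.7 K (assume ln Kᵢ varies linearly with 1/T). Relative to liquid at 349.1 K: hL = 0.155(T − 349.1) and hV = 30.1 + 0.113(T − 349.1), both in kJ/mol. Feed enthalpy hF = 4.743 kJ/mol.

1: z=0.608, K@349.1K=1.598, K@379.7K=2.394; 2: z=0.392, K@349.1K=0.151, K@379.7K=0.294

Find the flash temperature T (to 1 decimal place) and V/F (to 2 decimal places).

T = 352.2 K, V/F = 0.14

Adiabatic flash: solve Rachford–Rice at each trial T, then check hF = ψ·hV(T) + (1−ψ)·hL(T).
  T = 349.1 K: K = (1.598, 0.151), RR gives ψ = 0.061, H_out = 1.825 kJ/mol
  T = 379.7 K: K = (2.394, 0.294), RR gives ψ = 0.580, H_out = 21.455 kJ/mol
  T = 364.4 K: K = (1.973, 0.214), RR gives ψ = 0.370, H_out = 13.275 kJ/mol
  T = 356.8 K: K = (1.781, 0.180), RR gives ψ = 0.240, H_out = 8.333 kJ/mol
  T = 353.0 K: K = (1.689, 0.165), RR gives ψ = 0.160, H_out = 5.383 kJ/mol
  T = 351.1 K: K = (1.644, 0.158), RR gives ψ = 0.114, H_out = 3.730 kJ/mol
  T = 352.1 K: K = (1.668, 0.162), RR gives ψ = 0.139, H_out = 4.617 kJ/mol
Linear interpolation between T = 352.1 (H_out = 4.617) and T = 353.0 (H_out = 5.383) on hF = 4.743 gives T ≈ 352.2 K, at which ψ = 0.14.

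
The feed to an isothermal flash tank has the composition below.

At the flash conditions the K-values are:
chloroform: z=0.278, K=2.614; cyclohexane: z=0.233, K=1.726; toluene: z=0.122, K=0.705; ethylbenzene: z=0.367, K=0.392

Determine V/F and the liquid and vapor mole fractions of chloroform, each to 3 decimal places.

V/F = 0.516, x_chloroform = 0.152, y_chloroform = 0.396

Material balance + equilibrium reduce to Σ zᵢ(Kᵢ−1)/(1+V/F(Kᵢ−1)) = 0.
Check two-phase: ΣzᵢKᵢ = 1.359 > 1 and Σzᵢ/Kᵢ = 1.351 > 1, so g(0) = 0.359 > 0 and g(1) = -0.351 < 0.
Newton–Raphson from V/F = 0.5:
  V/F = 0.500: g = 0.0096, g' = -0.583 → V/F = 0.516
Converged at V/F = 0.516.
Compositions from xᵢ = zᵢ/(1+V/F(Kᵢ−1)), yᵢ = Kᵢxᵢ:
  chloroform: x = 0.152, y = 0.396
  cyclohexane: x = 0.169, y = 0.292
  toluene: x = 0.144, y = 0.101
  ethylbenzene: x = 0.535, y = 0.210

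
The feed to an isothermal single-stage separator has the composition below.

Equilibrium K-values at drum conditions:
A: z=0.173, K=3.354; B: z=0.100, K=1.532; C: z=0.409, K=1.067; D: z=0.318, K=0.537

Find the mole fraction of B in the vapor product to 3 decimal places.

y_B = 0.111

Let β = V/F and solve Σ zᵢ(Kᵢ−1)/(1+β(Kᵢ−1)) = 0.
g(0) = ΣzᵢKᵢ − 1 = 0.341 and g(1) = 1 − Σzᵢ/Kᵢ = -0.092, so a root lies in (0, 1).
Iterate (Newton) starting at β = 0.54:
  β = 0.540: g = 0.0508, g' = -0.326 → β = 0.696
  β = 0.696: g = 0.0022, g' = -0.303 → β = 0.703
Converged at β = 0.703.
Compositions from xᵢ = zᵢ/(1+β(Kᵢ−1)), yᵢ = Kᵢxᵢ:
  A: x = 0.065, y = 0.219
  B: x = 0.073, y = 0.111
  C: x = 0.391, y = 0.417
  D: x = 0.471, y = 0.253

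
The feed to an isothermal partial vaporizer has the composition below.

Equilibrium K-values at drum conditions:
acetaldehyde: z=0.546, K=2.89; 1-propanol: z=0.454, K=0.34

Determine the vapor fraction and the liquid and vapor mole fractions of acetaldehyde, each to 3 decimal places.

ψ = 0.587, x_acetaldehyde = 0.259, y_acetaldehyde = 0.748

Rachford–Rice: g(ψ) = Σ zᵢ(Kᵢ−1)/(1+ψ(Kᵢ−1)) = 0.
Check two-phase: ΣzᵢKᵢ = 1.732 > 1 and Σzᵢ/Kᵢ = 1.524 > 1, so g(0) = 0.732 > 0 and g(1) = -0.524 < 0.
Binary case is linear: z₁(K₁−1)(1+ψ(K₂−1)) + z₂(K₂−1)(1+ψ(K₁−1)) = 0
⇒ ψ = [z₁(K₁−1)+z₂(K₂−1)] / [−(K₁−1)(K₂−1)] = 0.7323/1.2474 = 0.587
Compositions from xᵢ = zᵢ/(1+ψ(Kᵢ−1)), yᵢ = Kᵢxᵢ:
  acetaldehyde: x = 0.259, y = 0.748
  1-propanol: x = 0.741, y = 0.252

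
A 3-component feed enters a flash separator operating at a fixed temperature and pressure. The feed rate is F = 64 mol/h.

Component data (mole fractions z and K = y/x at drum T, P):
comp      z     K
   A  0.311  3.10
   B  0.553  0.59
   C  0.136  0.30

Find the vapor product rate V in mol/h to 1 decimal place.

V = 21.1 mol/h

Newton–Raphson from ψ = 0.61:
  ψ = 0.610: g = -0.1822, g' = -0.632 → ψ = 0.322
  ψ = 0.322: g = 0.0057, g' = -0.723 → ψ = 0.330
Converged at ψ = 0.330.
Then V = ψ·F = 0.3297·64 = 21.1 mol/h and L = F − V = 42.9 mol/h.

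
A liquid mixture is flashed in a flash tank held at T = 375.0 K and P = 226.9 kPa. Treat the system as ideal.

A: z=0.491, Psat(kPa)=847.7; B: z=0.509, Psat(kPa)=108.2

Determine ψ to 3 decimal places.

Raoult's law: Kᵢ = Pᵢˢᵃᵗ/P = Pᵢˢᵃᵗ/226.9.
  K_A = 847.7/226.9 = 3.73601, K_B = 108.2/226.9 = 0.47686
Let ψ = V/F and solve Σ zᵢ(Kᵢ−1)/(1+ψ(Kᵢ−1)) = 0.
Feasibility: ΣzᵢKᵢ = 2.077, Σzᵢ/Kᵢ = 1.199 — both > 1, two phases present.
Binary case is linear: z₁(K₁−1)(1+ψ(K₂−1)) + z₂(K₂−1)(1+ψ(K₁−1)) = 0
⇒ ψ = [z₁(K₁−1)+z₂(K₂−1)] / [−(K₁−1)(K₂−1)] = 1.0771/1.4313 = 0.753

ψ = 0.753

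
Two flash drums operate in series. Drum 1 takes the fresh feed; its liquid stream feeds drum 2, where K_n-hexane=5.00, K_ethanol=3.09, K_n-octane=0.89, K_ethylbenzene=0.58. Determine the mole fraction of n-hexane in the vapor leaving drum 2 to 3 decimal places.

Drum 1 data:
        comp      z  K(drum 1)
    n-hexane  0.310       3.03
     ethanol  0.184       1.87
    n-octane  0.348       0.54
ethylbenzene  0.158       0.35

y_n-hexane (drum 2) = 0.163

Drum 1:
Rachford–Rice: g(ψ₁) = Σ zᵢ(Kᵢ−1)/(1+ψ₁(Kᵢ−1)) = 0.
Check two-phase: ΣzᵢKᵢ = 1.527 > 1 and Σzᵢ/Kᵢ = 1.297 > 1, so g(0) = 0.527 > 0 and g(1) = -0.297 < 0.
Newton iteration, ψ₁⁰ = 0.5:
  ψ₁ = 0.500: g = 0.0638, g' = -0.653 → ψ₁ = 0.598
  ψ₁ = 0.598: g = 0.0009, g' = -0.640 → ψ₁ = 0.599
Converged at ψ₁ = 0.599.
Drum-1 compositions:
  n-hexane: x = 0.140, y = 0.424
  ethanol: x = 0.121, y = 0.226
  n-octane: x = 0.480, y = 0.259
  ethylbenzene: x = 0.259, y = 0.091
Drum-2 feed = drum-1 liquid: z₂ = (0.1399, 0.1210, 0.4804, 0.2588).
Drum 2:
Material balance + equilibrium reduce to Σ zᵢ(Kᵢ−1)/(1+ψ₂(Kᵢ−1)) = 0.
Feasibility: ΣzᵢKᵢ = 1.651, Σzᵢ/Kᵢ = 1.053 — both > 1, two phases present.
Iterate (Newton) starting at ψ₂ = 0.58:
  ψ₂ = 0.580: g = 0.0827, g' = -0.397 → ψ₂ = 0.788
  ψ₂ = 0.788: g = 0.0100, g' = -0.314 → ψ₂ = 0.820
Converged at ψ₂ = 0.820.
  n-hexane: x = 0.033, y = 0.163
  ethanol: x = 0.045, y = 0.138
  n-octane: x = 0.528, y = 0.470
  ethylbenzene: x = 0.395, y = 0.229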